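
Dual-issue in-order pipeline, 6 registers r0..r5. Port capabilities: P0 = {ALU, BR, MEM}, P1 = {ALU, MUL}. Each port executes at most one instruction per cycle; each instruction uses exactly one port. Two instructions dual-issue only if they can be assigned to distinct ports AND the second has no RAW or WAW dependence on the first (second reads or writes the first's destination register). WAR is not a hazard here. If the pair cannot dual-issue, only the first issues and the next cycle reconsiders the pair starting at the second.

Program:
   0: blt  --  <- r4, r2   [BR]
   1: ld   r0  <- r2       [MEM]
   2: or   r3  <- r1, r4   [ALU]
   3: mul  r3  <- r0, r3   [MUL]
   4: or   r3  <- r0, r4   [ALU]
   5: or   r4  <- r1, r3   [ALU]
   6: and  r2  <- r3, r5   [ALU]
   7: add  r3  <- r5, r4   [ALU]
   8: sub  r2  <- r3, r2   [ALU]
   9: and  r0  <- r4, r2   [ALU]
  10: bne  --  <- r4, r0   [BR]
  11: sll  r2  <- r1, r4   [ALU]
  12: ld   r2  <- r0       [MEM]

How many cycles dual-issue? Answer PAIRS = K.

0. blt.BR @i0  | no-port BR/MEM
1. ld.MEM+or.ALU @i1/i2  | 2-wide
2. mul.MUL @i3  | WAW r3
3. or.ALU @i4  | RAW r3
4. or.ALU+and.ALU @i5/i6  | 2-wide
5. add.ALU @i7  | RAW r3
6. sub.ALU @i8  | RAW r2
7. and.ALU @i9  | RAW r0
8. bne.BR+sll.ALU @i10/i11  | 2-wide
9. ld.MEM @i12  | tail

PAIRS = 3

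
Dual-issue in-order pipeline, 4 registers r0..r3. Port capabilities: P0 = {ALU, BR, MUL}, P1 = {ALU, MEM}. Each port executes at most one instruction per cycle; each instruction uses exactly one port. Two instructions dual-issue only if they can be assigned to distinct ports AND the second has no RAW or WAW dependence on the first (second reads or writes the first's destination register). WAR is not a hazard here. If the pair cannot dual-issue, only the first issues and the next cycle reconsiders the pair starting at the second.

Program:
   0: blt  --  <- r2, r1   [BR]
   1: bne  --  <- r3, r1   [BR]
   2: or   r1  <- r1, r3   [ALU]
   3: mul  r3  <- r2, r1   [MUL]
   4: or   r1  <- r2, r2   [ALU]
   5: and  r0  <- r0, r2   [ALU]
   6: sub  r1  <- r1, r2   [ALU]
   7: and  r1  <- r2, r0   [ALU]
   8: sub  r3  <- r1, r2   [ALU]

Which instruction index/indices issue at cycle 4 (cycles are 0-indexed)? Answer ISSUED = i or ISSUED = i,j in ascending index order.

ISSUED = 7

[0] i0  blt.BR  -- no-port BR/BR
[1] i1,i2  bne.BR/or.ALU  -- dual
[2] i3,i4  mul.MUL/or.ALU  -- dual
[3] i5,i6  and.ALU/sub.ALU  -- dual
[4] i7  and.ALU  -- RAW r1
[5] i8  sub.ALU  -- tail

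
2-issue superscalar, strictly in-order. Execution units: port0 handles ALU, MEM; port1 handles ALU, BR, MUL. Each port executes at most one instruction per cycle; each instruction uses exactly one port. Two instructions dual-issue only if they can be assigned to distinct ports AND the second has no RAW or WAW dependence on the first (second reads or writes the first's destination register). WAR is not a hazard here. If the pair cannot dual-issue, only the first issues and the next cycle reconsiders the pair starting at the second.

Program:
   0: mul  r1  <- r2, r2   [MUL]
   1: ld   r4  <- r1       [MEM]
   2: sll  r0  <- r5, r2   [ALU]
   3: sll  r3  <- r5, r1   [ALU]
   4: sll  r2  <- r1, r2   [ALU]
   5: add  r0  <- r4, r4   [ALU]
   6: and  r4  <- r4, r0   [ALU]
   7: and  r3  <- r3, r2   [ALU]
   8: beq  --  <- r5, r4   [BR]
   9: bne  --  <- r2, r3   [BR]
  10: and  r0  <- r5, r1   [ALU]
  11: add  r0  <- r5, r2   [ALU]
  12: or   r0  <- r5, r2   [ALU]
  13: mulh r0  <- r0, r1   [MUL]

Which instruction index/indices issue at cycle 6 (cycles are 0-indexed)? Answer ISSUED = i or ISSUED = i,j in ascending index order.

t=0 i0:mul.MUL ; RAW r1
t=1 i1+i2:ld.MEM sll.ALU ; 2-wide
t=2 i3+i4:sll.ALU sll.ALU ; 2-wide
t=3 i5:add.ALU ; RAW r0
t=4 i6+i7:and.ALU and.ALU ; 2-wide
t=5 i8:beq.BR ; no-port BR/BR
t=6 i9+i10:bne.BR and.ALU ; 2-wide
t=7 i11:add.ALU ; WAW r0
t=8 i12:or.ALU ; RAW+WAW r0
t=9 i13:mulh.MUL ; tail

ISSUED = 9,10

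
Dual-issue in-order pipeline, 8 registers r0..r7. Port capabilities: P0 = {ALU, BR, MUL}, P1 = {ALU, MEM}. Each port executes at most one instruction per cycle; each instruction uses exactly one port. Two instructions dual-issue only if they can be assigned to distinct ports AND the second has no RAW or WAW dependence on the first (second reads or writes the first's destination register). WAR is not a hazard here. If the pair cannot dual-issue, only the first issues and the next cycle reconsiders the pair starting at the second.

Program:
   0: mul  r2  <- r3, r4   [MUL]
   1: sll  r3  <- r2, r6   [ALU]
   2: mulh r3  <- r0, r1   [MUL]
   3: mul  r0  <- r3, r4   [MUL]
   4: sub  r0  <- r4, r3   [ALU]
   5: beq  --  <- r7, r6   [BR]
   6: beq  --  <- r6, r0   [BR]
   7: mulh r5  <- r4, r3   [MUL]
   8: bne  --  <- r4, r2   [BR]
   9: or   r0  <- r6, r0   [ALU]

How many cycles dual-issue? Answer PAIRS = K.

PAIRS = 2

0. mul.MUL @i0  | RAW r2
1. sll.ALU @i1  | WAW r3
2. mulh.MUL @i2  | no-port MUL/MUL
3. mul.MUL @i3  | WAW r0
4. sub.ALU;beq.BR @i4+i5  | dual
5. beq.BR @i6  | no-port BR/MUL
6. mulh.MUL @i7  | no-port MUL/BR
7. bne.BR;or.ALU @i8+i9  | dual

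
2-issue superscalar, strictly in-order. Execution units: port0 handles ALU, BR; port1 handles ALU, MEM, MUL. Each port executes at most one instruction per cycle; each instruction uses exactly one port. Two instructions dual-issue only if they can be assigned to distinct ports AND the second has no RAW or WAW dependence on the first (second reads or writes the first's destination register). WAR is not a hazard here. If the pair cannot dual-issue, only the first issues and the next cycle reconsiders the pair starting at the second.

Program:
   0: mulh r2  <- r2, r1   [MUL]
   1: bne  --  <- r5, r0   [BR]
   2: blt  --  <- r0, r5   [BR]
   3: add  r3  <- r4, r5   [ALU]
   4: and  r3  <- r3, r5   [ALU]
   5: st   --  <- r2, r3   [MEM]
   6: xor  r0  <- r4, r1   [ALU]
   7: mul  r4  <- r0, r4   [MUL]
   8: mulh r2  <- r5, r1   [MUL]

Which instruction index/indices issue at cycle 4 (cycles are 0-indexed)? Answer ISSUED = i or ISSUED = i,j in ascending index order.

ISSUED = 7

[0] i0/i1  mulh;bne  -- dual
[1] i2/i3  blt;add  -- dual
[2] i4  and  -- RAW r3
[3] i5/i6  st;xor  -- dual
[4] i7  mul  -- no-port MUL/MUL
[5] i8  mulh  -- tail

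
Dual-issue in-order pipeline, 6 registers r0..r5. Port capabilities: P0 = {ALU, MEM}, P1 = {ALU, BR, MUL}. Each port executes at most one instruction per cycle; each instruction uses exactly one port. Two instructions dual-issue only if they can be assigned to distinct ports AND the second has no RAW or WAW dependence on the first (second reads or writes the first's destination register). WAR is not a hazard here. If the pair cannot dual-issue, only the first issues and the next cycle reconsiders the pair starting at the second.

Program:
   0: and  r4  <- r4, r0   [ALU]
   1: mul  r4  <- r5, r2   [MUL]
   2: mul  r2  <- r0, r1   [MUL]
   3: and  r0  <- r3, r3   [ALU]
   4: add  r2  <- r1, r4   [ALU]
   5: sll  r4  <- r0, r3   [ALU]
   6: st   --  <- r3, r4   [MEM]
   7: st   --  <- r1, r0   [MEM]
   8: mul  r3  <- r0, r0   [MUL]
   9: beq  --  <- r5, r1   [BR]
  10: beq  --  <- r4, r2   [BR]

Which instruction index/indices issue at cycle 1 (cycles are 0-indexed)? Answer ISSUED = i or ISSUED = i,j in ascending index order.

ISSUED = 1

t=0 i0:and ; WAW r4
t=1 i1:mul ; no-port MUL/MUL
t=2 i2/i3:mul/and ; dual
t=3 i4/i5:add/sll ; dual
t=4 i6:st ; no-port MEM/MEM
t=5 i7/i8:st/mul ; dual
t=6 i9:beq ; no-port BR/BR
t=7 i10:beq ; tail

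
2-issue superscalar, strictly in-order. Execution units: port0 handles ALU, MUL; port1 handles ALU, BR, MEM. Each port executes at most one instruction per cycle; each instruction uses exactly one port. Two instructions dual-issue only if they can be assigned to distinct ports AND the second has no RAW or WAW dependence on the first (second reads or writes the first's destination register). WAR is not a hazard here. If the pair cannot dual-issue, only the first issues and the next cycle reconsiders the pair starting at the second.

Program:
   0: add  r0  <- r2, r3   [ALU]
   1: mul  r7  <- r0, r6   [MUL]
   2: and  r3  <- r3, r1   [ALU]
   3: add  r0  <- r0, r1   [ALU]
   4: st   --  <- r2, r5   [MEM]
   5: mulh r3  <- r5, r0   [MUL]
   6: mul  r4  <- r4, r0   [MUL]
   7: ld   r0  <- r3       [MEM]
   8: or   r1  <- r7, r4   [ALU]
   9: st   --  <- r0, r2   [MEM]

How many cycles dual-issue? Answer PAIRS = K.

PAIRS = 4

  cy0 -> i0 (add.ALU) RAW r0
  cy1 -> i1,i2 (mul.MUL;and.ALU) 2-wide
  cy2 -> i3,i4 (add.ALU;st.MEM) 2-wide
  cy3 -> i5 (mulh.MUL) no-port MUL/MUL
  cy4 -> i6,i7 (mul.MUL;ld.MEM) 2-wide
  cy5 -> i8,i9 (or.ALU;st.MEM) 2-wide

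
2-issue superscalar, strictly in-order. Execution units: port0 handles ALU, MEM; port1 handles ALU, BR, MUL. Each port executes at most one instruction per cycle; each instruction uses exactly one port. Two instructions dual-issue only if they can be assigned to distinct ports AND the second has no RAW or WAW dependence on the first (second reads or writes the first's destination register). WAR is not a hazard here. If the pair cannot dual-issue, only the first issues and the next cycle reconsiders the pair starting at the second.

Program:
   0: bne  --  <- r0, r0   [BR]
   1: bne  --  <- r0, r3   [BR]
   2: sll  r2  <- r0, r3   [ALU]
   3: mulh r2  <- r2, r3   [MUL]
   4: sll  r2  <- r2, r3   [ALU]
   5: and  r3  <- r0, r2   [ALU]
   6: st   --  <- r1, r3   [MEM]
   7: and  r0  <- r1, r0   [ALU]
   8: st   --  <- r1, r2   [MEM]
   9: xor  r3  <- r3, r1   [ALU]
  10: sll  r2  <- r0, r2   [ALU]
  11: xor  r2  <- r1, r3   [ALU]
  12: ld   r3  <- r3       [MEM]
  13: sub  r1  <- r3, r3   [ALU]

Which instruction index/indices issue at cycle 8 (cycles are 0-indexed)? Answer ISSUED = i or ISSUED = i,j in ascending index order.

  cy0 -> i0 (bne.BR) no-port BR/BR
  cy1 -> i1+i2 (bne.BR/sll.ALU) pair
  cy2 -> i3 (mulh.MUL) RAW+WAW r2
  cy3 -> i4 (sll.ALU) RAW r2
  cy4 -> i5 (and.ALU) RAW r3
  cy5 -> i6+i7 (st.MEM/and.ALU) pair
  cy6 -> i8+i9 (st.MEM/xor.ALU) pair
  cy7 -> i10 (sll.ALU) WAW r2
  cy8 -> i11+i12 (xor.ALU/ld.MEM) pair
  cy9 -> i13 (sub.ALU) tail

ISSUED = 11,12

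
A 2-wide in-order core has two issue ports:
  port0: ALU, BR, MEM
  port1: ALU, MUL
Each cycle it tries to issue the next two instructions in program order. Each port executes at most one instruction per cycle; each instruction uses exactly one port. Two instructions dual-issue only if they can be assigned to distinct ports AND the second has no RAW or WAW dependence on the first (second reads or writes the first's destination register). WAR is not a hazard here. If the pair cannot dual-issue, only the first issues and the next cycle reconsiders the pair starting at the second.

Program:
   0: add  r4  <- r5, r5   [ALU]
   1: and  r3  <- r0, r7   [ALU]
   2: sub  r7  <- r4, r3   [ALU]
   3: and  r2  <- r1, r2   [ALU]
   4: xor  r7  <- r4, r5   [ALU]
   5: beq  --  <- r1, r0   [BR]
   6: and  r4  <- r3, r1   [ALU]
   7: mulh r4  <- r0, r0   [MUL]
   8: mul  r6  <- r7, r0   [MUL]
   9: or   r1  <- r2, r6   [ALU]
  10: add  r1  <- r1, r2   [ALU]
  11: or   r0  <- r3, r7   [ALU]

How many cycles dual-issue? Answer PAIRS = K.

#0 head=0: add/and i0&i1 dual
#1 head=2: sub/and i2&i3 dual
#2 head=4: xor/beq i4&i5 dual
#3 head=6: and i6 WAW r4
#4 head=7: mulh i7 no-port MUL/MUL
#5 head=8: mul i8 RAW r6
#6 head=9: or i9 RAW+WAW r1
#7 head=10: add/or i10&i11 dual

PAIRS = 4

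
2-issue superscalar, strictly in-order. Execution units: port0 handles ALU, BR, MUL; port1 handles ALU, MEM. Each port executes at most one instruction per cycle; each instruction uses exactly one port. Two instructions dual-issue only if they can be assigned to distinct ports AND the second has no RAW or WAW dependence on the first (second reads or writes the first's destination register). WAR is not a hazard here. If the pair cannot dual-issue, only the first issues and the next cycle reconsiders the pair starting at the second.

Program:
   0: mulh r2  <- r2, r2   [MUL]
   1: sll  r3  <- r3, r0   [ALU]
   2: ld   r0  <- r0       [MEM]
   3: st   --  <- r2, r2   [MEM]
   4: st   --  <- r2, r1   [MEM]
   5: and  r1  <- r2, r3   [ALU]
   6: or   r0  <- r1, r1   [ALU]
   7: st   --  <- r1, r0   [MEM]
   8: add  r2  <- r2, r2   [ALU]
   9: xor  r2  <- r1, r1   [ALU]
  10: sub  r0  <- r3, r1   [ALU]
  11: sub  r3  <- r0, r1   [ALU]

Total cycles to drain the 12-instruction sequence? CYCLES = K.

CYCLES = 8

[0] i0+i1  mulh;sll  -- dual
[1] i2  ld  -- no-port MEM/MEM
[2] i3  st  -- no-port MEM/MEM
[3] i4+i5  st;and  -- dual
[4] i6  or  -- RAW r0
[5] i7+i8  st;add  -- dual
[6] i9+i10  xor;sub  -- dual
[7] i11  sub  -- tail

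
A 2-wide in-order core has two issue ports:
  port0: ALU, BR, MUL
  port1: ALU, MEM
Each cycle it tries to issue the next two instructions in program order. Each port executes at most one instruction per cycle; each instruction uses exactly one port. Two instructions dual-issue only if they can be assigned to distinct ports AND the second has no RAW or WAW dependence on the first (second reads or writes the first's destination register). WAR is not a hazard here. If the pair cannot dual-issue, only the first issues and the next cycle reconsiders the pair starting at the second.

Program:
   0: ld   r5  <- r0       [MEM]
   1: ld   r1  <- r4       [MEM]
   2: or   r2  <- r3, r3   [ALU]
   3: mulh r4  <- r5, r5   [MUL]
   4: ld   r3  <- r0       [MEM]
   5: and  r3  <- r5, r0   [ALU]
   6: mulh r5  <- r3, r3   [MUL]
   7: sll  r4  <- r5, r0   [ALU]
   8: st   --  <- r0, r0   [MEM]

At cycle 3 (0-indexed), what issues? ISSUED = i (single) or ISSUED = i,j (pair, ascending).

  cy0 -> i0 (ld.MEM) no-port MEM/MEM
  cy1 -> i1,i2 (ld.MEM/or.ALU) 2-wide
  cy2 -> i3,i4 (mulh.MUL/ld.MEM) 2-wide
  cy3 -> i5 (and.ALU) RAW r3
  cy4 -> i6 (mulh.MUL) RAW r5
  cy5 -> i7,i8 (sll.ALU/st.MEM) 2-wide

ISSUED = 5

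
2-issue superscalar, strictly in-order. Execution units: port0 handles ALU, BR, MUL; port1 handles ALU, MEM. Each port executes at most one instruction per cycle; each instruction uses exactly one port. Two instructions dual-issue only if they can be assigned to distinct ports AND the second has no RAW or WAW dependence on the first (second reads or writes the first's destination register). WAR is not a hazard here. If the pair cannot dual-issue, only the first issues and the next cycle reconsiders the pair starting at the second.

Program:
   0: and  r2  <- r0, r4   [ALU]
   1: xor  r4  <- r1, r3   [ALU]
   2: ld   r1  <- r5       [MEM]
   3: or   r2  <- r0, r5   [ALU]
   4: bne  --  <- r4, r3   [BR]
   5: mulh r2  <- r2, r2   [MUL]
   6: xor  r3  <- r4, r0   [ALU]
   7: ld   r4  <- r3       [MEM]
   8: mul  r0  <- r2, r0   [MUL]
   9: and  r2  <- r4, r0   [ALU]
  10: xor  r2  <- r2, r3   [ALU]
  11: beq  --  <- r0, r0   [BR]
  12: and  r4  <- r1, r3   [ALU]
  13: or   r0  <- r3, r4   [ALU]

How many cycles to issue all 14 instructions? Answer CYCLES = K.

t=0 i0,i1:and+xor ; pair
t=1 i2,i3:ld+or ; pair
t=2 i4:bne ; no-port BR/MUL
t=3 i5,i6:mulh+xor ; pair
t=4 i7,i8:ld+mul ; pair
t=5 i9:and ; RAW+WAW r2
t=6 i10,i11:xor+beq ; pair
t=7 i12:and ; RAW r4
t=8 i13:or ; tail

CYCLES = 9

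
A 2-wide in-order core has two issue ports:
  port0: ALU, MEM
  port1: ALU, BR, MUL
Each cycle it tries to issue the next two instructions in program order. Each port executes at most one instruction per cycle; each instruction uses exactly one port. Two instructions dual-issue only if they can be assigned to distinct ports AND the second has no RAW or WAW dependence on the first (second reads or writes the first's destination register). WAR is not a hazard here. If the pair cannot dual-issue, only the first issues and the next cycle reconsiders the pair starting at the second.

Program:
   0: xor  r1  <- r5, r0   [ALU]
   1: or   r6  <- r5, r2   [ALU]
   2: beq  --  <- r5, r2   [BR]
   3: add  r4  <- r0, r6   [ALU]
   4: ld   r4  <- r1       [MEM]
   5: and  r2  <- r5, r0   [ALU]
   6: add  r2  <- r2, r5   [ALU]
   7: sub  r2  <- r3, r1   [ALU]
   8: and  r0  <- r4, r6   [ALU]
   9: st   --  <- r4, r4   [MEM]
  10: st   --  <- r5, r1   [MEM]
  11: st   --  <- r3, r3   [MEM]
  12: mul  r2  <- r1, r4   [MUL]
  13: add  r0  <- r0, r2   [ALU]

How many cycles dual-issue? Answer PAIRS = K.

PAIRS = 5

  cy0 -> i0,i1 (xor.ALU/or.ALU) 2-wide
  cy1 -> i2,i3 (beq.BR/add.ALU) 2-wide
  cy2 -> i4,i5 (ld.MEM/and.ALU) 2-wide
  cy3 -> i6 (add.ALU) WAW r2
  cy4 -> i7,i8 (sub.ALU/and.ALU) 2-wide
  cy5 -> i9 (st.MEM) no-port MEM/MEM
  cy6 -> i10 (st.MEM) no-port MEM/MEM
  cy7 -> i11,i12 (st.MEM/mul.MUL) 2-wide
  cy8 -> i13 (add.ALU) tail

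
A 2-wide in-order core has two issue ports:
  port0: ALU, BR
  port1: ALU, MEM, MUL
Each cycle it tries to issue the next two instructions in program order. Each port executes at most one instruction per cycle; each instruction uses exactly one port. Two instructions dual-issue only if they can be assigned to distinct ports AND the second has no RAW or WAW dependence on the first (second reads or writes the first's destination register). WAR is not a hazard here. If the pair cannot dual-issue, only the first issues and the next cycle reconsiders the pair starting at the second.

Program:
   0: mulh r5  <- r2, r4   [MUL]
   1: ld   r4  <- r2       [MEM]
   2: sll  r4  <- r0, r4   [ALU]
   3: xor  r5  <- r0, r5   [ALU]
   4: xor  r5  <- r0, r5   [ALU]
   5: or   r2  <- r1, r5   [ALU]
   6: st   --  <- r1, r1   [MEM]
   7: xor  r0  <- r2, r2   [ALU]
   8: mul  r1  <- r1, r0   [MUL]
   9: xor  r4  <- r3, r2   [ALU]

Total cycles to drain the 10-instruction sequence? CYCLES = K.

CYCLES = 7

  cy0 -> i0 (mulh.MUL) no-port MUL/MEM
  cy1 -> i1 (ld.MEM) RAW+WAW r4
  cy2 -> i2&i3 (sll.ALU+xor.ALU) pair
  cy3 -> i4 (xor.ALU) RAW r5
  cy4 -> i5&i6 (or.ALU+st.MEM) pair
  cy5 -> i7 (xor.ALU) RAW r0
  cy6 -> i8&i9 (mul.MUL+xor.ALU) pair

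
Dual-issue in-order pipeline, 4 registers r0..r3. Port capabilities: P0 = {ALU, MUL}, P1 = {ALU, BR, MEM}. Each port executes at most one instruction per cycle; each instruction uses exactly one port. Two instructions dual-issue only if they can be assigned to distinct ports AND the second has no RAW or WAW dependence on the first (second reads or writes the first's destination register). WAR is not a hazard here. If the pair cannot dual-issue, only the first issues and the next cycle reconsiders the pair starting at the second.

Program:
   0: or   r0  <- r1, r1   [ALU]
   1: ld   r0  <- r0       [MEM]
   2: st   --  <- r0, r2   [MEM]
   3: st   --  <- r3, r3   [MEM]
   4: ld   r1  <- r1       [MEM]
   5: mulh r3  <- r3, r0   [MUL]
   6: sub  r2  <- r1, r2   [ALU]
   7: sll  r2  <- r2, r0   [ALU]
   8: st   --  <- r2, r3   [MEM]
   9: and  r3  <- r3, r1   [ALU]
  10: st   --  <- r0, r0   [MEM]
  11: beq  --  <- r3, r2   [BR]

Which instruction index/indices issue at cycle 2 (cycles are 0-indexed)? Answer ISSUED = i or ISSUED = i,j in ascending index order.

#0 head=0: or i0 RAW+WAW r0
#1 head=1: ld i1 no-port MEM/MEM
#2 head=2: st i2 no-port MEM/MEM
#3 head=3: st i3 no-port MEM/MEM
#4 head=4: ld;mulh i4+i5 2-wide
#5 head=6: sub i6 RAW+WAW r2
#6 head=7: sll i7 RAW r2
#7 head=8: st;and i8+i9 2-wide
#8 head=10: st i10 no-port MEM/BR
#9 head=11: beq i11 tail

ISSUED = 2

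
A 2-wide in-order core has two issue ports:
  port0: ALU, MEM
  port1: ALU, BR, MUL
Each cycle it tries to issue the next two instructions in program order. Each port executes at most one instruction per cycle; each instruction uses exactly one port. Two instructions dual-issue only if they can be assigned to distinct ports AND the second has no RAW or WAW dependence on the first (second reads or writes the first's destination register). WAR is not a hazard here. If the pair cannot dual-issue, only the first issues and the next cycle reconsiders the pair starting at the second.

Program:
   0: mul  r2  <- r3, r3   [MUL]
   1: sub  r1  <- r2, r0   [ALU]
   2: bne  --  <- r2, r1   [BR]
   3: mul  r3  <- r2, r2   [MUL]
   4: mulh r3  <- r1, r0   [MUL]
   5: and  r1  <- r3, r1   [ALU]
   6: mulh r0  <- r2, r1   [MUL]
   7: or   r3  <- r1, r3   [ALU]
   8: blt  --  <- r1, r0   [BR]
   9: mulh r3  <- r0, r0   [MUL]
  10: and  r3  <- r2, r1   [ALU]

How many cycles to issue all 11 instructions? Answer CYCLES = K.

CYCLES = 10

c0: i0 mul.MUL  RAW r2
c1: i1 sub.ALU  RAW r1
c2: i2 bne.BR  no-port BR/MUL
c3: i3 mul.MUL  no-port MUL/MUL
c4: i4 mulh.MUL  RAW r3
c5: i5 and.ALU  RAW r1
c6: i6&i7 mulh.MUL+or.ALU  2-wide
c7: i8 blt.BR  no-port BR/MUL
c8: i9 mulh.MUL  WAW r3
c9: i10 and.ALU  tail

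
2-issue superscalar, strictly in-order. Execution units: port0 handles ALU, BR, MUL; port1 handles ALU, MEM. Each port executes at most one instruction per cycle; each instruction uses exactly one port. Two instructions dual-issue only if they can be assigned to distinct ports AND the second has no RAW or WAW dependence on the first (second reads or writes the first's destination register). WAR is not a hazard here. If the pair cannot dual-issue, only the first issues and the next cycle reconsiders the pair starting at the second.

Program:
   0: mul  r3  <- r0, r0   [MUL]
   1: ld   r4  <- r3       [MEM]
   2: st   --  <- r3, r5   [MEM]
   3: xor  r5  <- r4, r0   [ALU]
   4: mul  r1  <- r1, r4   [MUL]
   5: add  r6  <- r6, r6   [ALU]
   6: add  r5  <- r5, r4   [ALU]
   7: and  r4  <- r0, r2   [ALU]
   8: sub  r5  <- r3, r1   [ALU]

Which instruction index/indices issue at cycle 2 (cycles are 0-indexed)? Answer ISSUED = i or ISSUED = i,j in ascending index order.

ISSUED = 2,3

c0: i0 mul  RAW r3
c1: i1 ld  no-port MEM/MEM
c2: i2,i3 st+xor  pair
c3: i4,i5 mul+add  pair
c4: i6,i7 add+and  pair
c5: i8 sub  tail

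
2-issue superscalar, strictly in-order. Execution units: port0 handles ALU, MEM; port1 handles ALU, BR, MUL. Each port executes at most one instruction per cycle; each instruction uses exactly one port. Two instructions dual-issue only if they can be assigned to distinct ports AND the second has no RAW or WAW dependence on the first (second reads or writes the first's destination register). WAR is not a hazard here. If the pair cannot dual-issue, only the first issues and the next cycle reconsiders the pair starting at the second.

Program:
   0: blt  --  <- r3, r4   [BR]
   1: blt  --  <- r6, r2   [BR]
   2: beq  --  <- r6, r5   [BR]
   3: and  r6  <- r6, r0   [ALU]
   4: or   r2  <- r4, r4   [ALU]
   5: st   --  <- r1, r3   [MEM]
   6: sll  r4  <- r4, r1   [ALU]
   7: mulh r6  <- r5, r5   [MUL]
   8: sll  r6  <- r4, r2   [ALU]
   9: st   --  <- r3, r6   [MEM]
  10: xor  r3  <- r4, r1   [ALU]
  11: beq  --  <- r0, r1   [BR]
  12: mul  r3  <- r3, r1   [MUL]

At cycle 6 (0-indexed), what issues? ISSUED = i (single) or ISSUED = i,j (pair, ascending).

ISSUED = 9,10

0. blt @i0  | no-port BR/BR
1. blt @i1  | no-port BR/BR
2. beq and @i2+i3  | pair
3. or st @i4+i5  | pair
4. sll mulh @i6+i7  | pair
5. sll @i8  | RAW r6
6. st xor @i9+i10  | pair
7. beq @i11  | no-port BR/MUL
8. mul @i12  | tail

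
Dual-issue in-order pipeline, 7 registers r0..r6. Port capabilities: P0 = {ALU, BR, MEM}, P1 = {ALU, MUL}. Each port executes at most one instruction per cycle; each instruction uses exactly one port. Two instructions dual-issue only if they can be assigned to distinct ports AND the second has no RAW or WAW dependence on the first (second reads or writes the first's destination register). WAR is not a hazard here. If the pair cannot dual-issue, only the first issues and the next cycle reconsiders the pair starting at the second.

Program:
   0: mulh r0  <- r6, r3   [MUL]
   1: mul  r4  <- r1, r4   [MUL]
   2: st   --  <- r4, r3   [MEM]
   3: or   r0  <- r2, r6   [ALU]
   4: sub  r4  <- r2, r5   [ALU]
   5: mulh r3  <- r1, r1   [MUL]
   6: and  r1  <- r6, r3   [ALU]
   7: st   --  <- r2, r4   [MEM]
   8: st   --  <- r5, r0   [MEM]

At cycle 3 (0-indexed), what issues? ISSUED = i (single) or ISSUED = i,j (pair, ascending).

c0: i0 mulh.MUL  no-port MUL/MUL
c1: i1 mul.MUL  RAW r4
c2: i2+i3 st.MEM+or.ALU  2-wide
c3: i4+i5 sub.ALU+mulh.MUL  2-wide
c4: i6+i7 and.ALU+st.MEM  2-wide
c5: i8 st.MEM  tail

ISSUED = 4,5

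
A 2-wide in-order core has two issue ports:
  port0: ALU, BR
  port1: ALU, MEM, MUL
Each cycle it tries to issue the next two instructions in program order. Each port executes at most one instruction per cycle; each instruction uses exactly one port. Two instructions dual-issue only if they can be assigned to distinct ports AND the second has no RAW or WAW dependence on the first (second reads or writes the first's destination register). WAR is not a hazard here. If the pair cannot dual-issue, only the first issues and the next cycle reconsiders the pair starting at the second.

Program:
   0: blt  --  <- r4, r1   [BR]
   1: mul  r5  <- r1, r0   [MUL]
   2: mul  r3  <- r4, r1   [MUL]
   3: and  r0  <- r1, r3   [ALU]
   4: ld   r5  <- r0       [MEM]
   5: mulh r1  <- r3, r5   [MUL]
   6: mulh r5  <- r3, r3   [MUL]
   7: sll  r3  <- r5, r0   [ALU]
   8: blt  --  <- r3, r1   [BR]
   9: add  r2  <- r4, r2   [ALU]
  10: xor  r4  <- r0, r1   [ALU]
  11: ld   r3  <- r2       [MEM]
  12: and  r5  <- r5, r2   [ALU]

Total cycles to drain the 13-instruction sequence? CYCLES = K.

#0 head=0: blt.BR/mul.MUL i0+i1 dual
#1 head=2: mul.MUL i2 RAW r3
#2 head=3: and.ALU i3 RAW r0
#3 head=4: ld.MEM i4 no-port MEM/MUL
#4 head=5: mulh.MUL i5 no-port MUL/MUL
#5 head=6: mulh.MUL i6 RAW r5
#6 head=7: sll.ALU i7 RAW r3
#7 head=8: blt.BR/add.ALU i8+i9 dual
#8 head=10: xor.ALU/ld.MEM i10+i11 dual
#9 head=12: and.ALU i12 tail

CYCLES = 10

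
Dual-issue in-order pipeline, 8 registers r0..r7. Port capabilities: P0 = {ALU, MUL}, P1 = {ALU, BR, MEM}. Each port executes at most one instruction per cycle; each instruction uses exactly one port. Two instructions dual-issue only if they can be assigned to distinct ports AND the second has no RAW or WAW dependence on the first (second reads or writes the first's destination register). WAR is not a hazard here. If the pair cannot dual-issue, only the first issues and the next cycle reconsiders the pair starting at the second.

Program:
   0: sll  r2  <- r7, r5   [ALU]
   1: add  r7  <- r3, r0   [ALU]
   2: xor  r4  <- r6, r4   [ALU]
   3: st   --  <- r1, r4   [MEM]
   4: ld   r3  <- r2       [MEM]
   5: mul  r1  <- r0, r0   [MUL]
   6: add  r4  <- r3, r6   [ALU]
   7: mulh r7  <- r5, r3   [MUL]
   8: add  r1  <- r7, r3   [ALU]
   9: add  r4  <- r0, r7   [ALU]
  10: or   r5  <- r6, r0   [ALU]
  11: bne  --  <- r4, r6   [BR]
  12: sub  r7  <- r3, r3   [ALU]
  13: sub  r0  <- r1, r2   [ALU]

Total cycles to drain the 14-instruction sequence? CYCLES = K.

#0 head=0: sll+add i0&i1 dual
#1 head=2: xor i2 RAW r4
#2 head=3: st i3 no-port MEM/MEM
#3 head=4: ld+mul i4&i5 dual
#4 head=6: add+mulh i6&i7 dual
#5 head=8: add+add i8&i9 dual
#6 head=10: or+bne i10&i11 dual
#7 head=12: sub+sub i12&i13 dual

CYCLES = 8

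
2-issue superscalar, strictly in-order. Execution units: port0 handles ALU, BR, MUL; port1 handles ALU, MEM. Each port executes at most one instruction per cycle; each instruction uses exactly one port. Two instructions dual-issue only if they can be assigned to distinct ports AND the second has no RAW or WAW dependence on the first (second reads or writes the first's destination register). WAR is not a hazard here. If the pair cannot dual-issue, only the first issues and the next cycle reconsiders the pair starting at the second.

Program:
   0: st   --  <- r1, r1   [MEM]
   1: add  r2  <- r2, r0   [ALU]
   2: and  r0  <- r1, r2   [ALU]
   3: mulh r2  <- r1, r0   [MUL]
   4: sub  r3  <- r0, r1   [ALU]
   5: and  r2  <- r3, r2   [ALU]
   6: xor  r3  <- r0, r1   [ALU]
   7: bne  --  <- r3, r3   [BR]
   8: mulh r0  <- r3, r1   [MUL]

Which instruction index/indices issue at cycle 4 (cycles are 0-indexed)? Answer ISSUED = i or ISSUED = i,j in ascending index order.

0. st.MEM add.ALU @i0&i1  | pair
1. and.ALU @i2  | RAW r0
2. mulh.MUL sub.ALU @i3&i4  | pair
3. and.ALU xor.ALU @i5&i6  | pair
4. bne.BR @i7  | no-port BR/MUL
5. mulh.MUL @i8  | tail

ISSUED = 7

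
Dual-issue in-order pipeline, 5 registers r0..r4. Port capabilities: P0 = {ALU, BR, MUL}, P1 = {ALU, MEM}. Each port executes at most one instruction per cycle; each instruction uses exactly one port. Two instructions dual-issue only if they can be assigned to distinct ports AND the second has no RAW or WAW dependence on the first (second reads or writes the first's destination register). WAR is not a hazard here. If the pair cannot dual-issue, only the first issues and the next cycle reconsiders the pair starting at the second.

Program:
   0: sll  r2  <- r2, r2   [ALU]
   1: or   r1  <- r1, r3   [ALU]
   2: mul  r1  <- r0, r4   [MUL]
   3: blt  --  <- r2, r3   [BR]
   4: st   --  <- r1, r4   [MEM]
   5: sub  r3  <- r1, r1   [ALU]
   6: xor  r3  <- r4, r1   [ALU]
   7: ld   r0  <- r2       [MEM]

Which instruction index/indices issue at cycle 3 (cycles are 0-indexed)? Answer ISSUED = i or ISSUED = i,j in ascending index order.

c0: i0,i1 sll.ALU/or.ALU  dual
c1: i2 mul.MUL  no-port MUL/BR
c2: i3,i4 blt.BR/st.MEM  dual
c3: i5 sub.ALU  WAW r3
c4: i6,i7 xor.ALU/ld.MEM  dual

ISSUED = 5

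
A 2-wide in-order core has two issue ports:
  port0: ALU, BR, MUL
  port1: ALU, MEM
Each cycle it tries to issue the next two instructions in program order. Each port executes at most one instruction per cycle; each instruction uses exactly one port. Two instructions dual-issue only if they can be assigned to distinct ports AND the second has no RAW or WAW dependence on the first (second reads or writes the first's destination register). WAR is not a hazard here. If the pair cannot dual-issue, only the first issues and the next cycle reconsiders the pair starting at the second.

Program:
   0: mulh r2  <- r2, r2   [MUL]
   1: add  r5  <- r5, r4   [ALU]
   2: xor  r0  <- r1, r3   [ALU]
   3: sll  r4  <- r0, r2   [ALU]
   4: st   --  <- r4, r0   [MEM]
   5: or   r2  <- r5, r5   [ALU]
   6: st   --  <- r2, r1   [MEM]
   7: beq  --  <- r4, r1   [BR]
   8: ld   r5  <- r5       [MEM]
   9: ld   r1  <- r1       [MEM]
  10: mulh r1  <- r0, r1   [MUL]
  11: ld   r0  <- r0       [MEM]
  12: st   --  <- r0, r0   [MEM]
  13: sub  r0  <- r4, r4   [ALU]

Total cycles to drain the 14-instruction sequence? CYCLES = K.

CYCLES = 9

c0: i0/i1 mulh;add  dual
c1: i2 xor  RAW r0
c2: i3 sll  RAW r4
c3: i4/i5 st;or  dual
c4: i6/i7 st;beq  dual
c5: i8 ld  no-port MEM/MEM
c6: i9 ld  RAW+WAW r1
c7: i10/i11 mulh;ld  dual
c8: i12/i13 st;sub  dual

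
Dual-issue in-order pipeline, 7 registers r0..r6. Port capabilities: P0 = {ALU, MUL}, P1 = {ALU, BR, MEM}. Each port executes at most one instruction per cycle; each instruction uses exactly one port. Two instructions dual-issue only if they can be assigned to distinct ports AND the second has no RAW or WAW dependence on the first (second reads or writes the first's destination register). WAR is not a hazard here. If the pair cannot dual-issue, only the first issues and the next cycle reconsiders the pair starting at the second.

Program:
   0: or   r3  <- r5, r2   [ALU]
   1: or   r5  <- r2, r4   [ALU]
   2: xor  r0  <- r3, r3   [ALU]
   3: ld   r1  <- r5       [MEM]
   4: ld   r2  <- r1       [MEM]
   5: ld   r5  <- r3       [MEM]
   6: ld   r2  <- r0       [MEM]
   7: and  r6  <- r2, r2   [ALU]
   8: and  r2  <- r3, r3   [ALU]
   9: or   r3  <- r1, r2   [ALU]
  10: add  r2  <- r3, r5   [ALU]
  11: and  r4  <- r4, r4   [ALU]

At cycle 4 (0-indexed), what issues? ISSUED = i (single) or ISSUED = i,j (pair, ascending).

c0: i0&i1 or or  2-wide
c1: i2&i3 xor ld  2-wide
c2: i4 ld  no-port MEM/MEM
c3: i5 ld  no-port MEM/MEM
c4: i6 ld  RAW r2
c5: i7&i8 and and  2-wide
c6: i9 or  RAW r3
c7: i10&i11 add and  2-wide

ISSUED = 6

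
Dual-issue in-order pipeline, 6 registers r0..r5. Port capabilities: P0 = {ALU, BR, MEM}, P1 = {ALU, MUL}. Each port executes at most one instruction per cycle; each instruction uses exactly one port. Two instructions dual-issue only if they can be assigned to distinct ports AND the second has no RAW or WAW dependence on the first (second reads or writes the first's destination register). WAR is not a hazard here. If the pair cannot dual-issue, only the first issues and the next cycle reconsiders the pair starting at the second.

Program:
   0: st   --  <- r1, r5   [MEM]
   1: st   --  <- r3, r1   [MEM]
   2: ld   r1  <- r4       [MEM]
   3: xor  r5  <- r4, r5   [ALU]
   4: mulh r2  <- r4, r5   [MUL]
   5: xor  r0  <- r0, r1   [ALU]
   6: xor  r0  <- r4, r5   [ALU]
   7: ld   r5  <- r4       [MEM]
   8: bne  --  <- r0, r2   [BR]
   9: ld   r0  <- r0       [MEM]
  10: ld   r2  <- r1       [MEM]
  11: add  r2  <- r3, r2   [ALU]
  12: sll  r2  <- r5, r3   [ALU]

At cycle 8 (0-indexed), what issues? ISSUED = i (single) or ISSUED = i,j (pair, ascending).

t=0 i0:st.MEM ; no-port MEM/MEM
t=1 i1:st.MEM ; no-port MEM/MEM
t=2 i2&i3:ld.MEM/xor.ALU ; pair
t=3 i4&i5:mulh.MUL/xor.ALU ; pair
t=4 i6&i7:xor.ALU/ld.MEM ; pair
t=5 i8:bne.BR ; no-port BR/MEM
t=6 i9:ld.MEM ; no-port MEM/MEM
t=7 i10:ld.MEM ; RAW+WAW r2
t=8 i11:add.ALU ; WAW r2
t=9 i12:sll.ALU ; tail

ISSUED = 11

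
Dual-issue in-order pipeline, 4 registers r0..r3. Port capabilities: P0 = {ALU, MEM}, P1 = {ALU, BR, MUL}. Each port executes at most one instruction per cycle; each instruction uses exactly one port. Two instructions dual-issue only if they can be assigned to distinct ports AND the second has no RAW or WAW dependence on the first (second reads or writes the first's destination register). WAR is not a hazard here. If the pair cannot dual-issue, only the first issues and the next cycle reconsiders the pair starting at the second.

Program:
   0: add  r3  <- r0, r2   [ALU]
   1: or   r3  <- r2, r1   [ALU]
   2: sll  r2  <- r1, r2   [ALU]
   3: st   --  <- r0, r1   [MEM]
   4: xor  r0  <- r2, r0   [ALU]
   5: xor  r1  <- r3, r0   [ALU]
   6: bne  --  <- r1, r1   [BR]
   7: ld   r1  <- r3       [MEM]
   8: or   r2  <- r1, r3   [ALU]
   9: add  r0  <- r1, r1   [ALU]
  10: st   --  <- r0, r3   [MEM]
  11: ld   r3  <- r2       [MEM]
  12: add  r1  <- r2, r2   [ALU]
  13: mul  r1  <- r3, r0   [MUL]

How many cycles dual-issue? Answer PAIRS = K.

PAIRS = 5

0. add @i0  | WAW r3
1. or;sll @i1,i2  | dual
2. st;xor @i3,i4  | dual
3. xor @i5  | RAW r1
4. bne;ld @i6,i7  | dual
5. or;add @i8,i9  | dual
6. st @i10  | no-port MEM/MEM
7. ld;add @i11,i12  | dual
8. mul @i13  | tail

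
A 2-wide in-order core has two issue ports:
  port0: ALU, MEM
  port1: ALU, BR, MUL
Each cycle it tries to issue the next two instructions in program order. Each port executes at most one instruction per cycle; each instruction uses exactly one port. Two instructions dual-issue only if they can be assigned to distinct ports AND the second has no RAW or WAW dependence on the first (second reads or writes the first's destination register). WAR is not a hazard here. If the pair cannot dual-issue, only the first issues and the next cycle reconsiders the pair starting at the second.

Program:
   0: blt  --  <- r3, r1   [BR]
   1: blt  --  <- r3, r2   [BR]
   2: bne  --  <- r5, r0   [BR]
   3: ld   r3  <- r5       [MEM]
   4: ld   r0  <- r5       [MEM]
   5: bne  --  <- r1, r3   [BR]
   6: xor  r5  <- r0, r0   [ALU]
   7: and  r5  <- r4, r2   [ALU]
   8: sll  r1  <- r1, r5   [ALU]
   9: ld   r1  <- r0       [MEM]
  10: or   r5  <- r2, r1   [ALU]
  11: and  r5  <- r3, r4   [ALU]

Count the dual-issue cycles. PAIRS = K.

c0: i0 blt  no-port BR/BR
c1: i1 blt  no-port BR/BR
c2: i2+i3 bne ld  pair
c3: i4+i5 ld bne  pair
c4: i6 xor  WAW r5
c5: i7 and  RAW r5
c6: i8 sll  WAW r1
c7: i9 ld  RAW r1
c8: i10 or  WAW r5
c9: i11 and  tail

PAIRS = 2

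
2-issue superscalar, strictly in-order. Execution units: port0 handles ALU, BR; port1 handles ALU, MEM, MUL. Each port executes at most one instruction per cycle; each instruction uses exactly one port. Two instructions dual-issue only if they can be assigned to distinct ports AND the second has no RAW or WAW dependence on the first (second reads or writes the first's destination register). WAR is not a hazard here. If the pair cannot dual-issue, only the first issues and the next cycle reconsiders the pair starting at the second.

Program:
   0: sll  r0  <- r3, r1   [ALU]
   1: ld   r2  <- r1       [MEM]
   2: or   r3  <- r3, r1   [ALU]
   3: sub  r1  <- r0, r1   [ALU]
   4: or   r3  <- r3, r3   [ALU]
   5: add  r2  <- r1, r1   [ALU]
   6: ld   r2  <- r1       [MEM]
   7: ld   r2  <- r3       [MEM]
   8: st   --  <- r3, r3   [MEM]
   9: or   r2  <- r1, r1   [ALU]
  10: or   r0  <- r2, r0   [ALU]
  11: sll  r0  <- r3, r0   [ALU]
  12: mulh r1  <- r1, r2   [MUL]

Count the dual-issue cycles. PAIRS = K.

[0] i0,i1  sll;ld  -- dual
[1] i2,i3  or;sub  -- dual
[2] i4,i5  or;add  -- dual
[3] i6  ld  -- no-port MEM/MEM
[4] i7  ld  -- no-port MEM/MEM
[5] i8,i9  st;or  -- dual
[6] i10  or  -- RAW+WAW r0
[7] i11,i12  sll;mulh  -- dual

PAIRS = 5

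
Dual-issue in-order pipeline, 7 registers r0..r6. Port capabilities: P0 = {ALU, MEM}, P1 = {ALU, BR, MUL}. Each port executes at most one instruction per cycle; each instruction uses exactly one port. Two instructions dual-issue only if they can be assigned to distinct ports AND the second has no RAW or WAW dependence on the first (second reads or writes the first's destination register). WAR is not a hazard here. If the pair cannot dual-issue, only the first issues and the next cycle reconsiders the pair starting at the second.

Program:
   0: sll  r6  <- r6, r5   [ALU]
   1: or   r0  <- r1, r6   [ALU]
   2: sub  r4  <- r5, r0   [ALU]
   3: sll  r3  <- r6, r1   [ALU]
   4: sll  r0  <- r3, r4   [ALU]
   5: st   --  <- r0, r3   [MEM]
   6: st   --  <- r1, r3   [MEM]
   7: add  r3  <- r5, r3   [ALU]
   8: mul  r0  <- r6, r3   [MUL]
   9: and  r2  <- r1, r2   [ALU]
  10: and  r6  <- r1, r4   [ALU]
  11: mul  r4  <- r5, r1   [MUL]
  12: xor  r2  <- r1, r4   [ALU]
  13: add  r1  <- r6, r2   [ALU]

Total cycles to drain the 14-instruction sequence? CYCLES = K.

CYCLES = 10

  cy0 -> i0 (sll) RAW r6
  cy1 -> i1 (or) RAW r0
  cy2 -> i2+i3 (sub+sll) pair
  cy3 -> i4 (sll) RAW r0
  cy4 -> i5 (st) no-port MEM/MEM
  cy5 -> i6+i7 (st+add) pair
  cy6 -> i8+i9 (mul+and) pair
  cy7 -> i10+i11 (and+mul) pair
  cy8 -> i12 (xor) RAW r2
  cy9 -> i13 (add) tail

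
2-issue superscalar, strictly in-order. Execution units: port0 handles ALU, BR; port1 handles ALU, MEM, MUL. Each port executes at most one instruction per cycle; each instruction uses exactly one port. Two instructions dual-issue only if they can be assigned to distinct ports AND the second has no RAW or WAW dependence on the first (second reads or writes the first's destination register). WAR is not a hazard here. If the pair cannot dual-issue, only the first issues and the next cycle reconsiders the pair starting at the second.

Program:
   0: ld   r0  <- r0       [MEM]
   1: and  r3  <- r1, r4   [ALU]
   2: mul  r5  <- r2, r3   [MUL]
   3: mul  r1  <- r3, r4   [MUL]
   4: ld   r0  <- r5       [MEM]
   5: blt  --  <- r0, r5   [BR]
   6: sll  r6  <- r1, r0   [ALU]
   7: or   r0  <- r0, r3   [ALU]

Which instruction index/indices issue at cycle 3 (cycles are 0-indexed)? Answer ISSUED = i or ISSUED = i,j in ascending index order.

0. ld.MEM and.ALU @i0+i1  | dual
1. mul.MUL @i2  | no-port MUL/MUL
2. mul.MUL @i3  | no-port MUL/MEM
3. ld.MEM @i4  | RAW r0
4. blt.BR sll.ALU @i5+i6  | dual
5. or.ALU @i7  | tail

ISSUED = 4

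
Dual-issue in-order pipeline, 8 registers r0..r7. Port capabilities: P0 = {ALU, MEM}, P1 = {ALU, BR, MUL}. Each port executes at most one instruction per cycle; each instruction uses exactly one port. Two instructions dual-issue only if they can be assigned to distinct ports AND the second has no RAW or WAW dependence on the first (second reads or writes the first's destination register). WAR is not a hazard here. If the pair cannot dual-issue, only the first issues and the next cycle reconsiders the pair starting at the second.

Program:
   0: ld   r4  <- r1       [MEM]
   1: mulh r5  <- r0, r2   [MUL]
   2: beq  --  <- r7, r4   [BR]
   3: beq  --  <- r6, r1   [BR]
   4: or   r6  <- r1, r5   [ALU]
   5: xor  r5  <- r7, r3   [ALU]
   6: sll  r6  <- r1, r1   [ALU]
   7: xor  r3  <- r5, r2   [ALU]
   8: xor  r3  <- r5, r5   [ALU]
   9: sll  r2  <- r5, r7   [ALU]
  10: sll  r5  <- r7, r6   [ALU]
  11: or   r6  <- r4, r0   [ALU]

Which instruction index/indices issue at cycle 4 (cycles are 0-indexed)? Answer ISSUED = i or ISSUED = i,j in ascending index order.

#0 head=0: ld+mulh i0&i1 dual
#1 head=2: beq i2 no-port BR/BR
#2 head=3: beq+or i3&i4 dual
#3 head=5: xor+sll i5&i6 dual
#4 head=7: xor i7 WAW r3
#5 head=8: xor+sll i8&i9 dual
#6 head=10: sll+or i10&i11 dual

ISSUED = 7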